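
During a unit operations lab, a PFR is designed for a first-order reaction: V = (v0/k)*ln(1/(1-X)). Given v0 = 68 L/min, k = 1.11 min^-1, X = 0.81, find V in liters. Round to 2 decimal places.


V = (v0/k) * ln(1/(1-X))
V = (68/1.11) * ln(1/(1-0.81))
V = 61.261261 * ln(5.263158)
V = 61.261261 * 1.660731
V = 101.74 L


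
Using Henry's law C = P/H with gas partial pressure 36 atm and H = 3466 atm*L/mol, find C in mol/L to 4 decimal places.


C = P / H
C = 36 / 3466
C = 0.0104 mol/L


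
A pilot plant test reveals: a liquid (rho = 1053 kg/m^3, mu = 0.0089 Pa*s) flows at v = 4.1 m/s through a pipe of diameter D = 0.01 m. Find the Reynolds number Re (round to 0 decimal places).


Re = rho * v * D / mu
Re = 1053 * 4.1 * 0.01 / 0.0089
Re = 43.173 / 0.0089
Re = 4851


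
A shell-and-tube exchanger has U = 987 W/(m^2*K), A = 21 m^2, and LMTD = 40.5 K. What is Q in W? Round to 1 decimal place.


Q = U * A * LMTD
Q = 987 * 21 * 40.5
Q = 839443.5 W


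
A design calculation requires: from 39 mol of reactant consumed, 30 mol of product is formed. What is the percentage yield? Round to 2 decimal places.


Yield = (moles product / moles consumed) * 100%
Yield = (30 / 39) * 100
Yield = 0.7692 * 100
Yield = 76.92%


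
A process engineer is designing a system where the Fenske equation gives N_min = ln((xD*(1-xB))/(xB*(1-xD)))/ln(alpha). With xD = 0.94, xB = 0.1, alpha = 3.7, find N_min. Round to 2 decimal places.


N_min = ln((xD*(1-xB))/(xB*(1-xD))) / ln(alpha)
Numerator inside ln: 0.846 / 0.006 = 141.0
ln(141.0) = 4.94876
ln(alpha) = ln(3.7) = 1.308333
N_min = 4.94876 / 1.308333 = 3.78


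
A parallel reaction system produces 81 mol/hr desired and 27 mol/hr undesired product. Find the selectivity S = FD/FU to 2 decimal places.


S = desired product rate / undesired product rate
S = 81 / 27
S = 3.00


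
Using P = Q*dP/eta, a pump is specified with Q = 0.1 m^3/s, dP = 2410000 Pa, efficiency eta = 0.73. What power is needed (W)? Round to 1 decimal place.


P = Q * dP / eta
P = 0.1 * 2410000 / 0.73
P = 241000.0 / 0.73
P = 330137.0 W


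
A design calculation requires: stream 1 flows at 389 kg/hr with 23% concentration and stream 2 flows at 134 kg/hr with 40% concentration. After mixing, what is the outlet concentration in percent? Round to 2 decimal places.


Mass balance on solute: F1*x1 + F2*x2 = F3*x3
F3 = F1 + F2 = 389 + 134 = 523 kg/hr
x3 = (F1*x1 + F2*x2)/F3
x3 = (389*0.23 + 134*0.4) / 523
x3 = 27.36%


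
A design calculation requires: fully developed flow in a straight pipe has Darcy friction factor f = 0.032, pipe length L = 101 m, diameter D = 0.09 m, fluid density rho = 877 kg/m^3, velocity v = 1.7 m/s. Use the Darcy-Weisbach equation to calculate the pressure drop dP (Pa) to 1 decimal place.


dP = f * (L/D) * (rho*v^2/2)
dP = 0.032 * (101/0.09) * (877*1.7^2/2)
L/D = 1122.22222222
rho*v^2/2 = 877*2.89/2 = 1267.265
dP = 0.032 * 1122.22222222 * 1267.265
dP = 45508.9 Pa


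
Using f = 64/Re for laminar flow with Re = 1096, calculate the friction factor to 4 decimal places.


f = 64 / Re
f = 64 / 1096
f = 0.0584


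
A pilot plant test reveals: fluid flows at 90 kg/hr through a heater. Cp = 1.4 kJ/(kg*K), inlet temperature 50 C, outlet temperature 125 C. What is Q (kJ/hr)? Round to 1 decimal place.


Q = m_dot * Cp * (T2 - T1)
Q = 90 * 1.4 * (125 - 50)
Q = 90 * 1.4 * 75
Q = 9450.0 kJ/hr


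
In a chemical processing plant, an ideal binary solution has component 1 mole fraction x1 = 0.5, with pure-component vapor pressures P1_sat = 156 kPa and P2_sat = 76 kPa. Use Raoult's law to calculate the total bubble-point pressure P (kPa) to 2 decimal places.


P = x1*P1_sat + x2*P2_sat
x2 = 1 - x1 = 1 - 0.5 = 0.5
P = 0.5*156 + 0.5*76
P = 78.0 + 38.0
P = 116.00 kPa


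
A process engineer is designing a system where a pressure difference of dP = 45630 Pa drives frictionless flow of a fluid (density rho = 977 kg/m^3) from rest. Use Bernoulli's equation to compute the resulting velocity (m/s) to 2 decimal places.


v = sqrt(2*dP/rho)
v = sqrt(2*45630/977)
v = sqrt(93.408393)
v = 9.66 m/s


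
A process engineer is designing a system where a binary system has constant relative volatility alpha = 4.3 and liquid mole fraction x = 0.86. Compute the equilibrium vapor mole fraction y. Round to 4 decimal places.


y = alpha*x / (1 + (alpha-1)*x)
y = 4.3*0.86 / (1 + (4.3-1)*0.86)
y = 3.698 / (1 + 2.838)
y = 3.698 / 3.838
y = 0.9635


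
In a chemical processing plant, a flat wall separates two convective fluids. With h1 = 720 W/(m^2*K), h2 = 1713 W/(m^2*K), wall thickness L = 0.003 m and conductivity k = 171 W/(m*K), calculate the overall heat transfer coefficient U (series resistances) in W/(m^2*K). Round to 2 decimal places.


1/U = 1/h1 + L/k + 1/h2
1/U = 1/720 + 0.003/171 + 1/1713
1/U = 0.0013888889 + 1.75439e-05 + 0.0005837712
1/U = 0.001990204
U = 502.46 W/(m^2*K)


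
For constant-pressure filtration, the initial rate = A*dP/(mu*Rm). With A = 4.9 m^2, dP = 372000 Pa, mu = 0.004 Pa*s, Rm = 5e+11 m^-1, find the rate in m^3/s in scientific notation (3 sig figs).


rate = A * dP / (mu * Rm)
rate = 4.9 * 372000 / (0.004 * 5e+11)
rate = 1822800.0 / 2.000e+09
rate = 9.11e-04 m^3/s


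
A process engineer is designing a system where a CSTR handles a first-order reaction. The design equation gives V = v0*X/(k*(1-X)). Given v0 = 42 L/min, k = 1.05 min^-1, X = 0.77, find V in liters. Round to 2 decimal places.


V = v0 * X / (k * (1 - X))
V = 42 * 0.77 / (1.05 * (1 - 0.77))
V = 32.34 / (1.05 * 0.23)
V = 32.34 / 0.2415
V = 133.91 L


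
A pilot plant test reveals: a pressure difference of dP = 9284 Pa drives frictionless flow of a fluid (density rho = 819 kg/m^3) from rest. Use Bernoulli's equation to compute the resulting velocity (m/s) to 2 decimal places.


v = sqrt(2*dP/rho)
v = sqrt(2*9284/819)
v = sqrt(22.671551)
v = 4.76 m/s


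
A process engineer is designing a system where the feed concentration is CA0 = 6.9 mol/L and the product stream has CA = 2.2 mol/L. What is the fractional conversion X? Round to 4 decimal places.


X = (CA0 - CA) / CA0
X = (6.9 - 2.2) / 6.9
X = 4.7 / 6.9
X = 0.6812


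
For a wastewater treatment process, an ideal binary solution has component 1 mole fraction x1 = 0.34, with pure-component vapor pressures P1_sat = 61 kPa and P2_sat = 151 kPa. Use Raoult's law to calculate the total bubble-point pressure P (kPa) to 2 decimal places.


P = x1*P1_sat + x2*P2_sat
x2 = 1 - x1 = 1 - 0.34 = 0.66
P = 0.34*61 + 0.66*151
P = 20.74 + 99.66
P = 120.40 kPa


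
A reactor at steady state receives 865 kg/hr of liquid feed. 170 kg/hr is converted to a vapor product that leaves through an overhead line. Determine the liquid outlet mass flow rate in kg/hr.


Steady-state mass balance on the main outlet: F_out = F_in - F_removed
F_out = 865 - 170
F_out = 695 kg/hr


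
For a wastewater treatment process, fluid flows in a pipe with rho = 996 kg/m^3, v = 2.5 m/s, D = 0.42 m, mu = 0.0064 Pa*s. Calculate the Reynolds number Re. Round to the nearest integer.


Re = rho * v * D / mu
Re = 996 * 2.5 * 0.42 / 0.0064
Re = 1045.8 / 0.0064
Re = 163406


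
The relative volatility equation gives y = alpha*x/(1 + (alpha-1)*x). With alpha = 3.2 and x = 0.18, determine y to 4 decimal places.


y = alpha*x / (1 + (alpha-1)*x)
y = 3.2*0.18 / (1 + (3.2-1)*0.18)
y = 0.576 / (1 + 0.396)
y = 0.576 / 1.396
y = 0.4126


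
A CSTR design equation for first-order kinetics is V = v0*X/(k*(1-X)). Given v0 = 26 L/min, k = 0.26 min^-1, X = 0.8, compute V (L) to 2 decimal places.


V = v0 * X / (k * (1 - X))
V = 26 * 0.8 / (0.26 * (1 - 0.8))
V = 20.8 / (0.26 * 0.2)
V = 20.8 / 0.052
V = 400.00 L


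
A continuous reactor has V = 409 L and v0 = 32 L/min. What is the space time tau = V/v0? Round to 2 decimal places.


tau = V / v0
tau = 409 / 32
tau = 12.78 min


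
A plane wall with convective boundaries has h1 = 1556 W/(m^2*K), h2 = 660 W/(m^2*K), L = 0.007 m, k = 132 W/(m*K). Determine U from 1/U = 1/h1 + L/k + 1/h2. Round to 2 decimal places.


1/U = 1/h1 + L/k + 1/h2
1/U = 1/1556 + 0.007/132 + 1/660
1/U = 0.0006426735 + 5.30303e-05 + 0.0015151515
1/U = 0.0022108553
U = 452.31 W/(m^2*K)


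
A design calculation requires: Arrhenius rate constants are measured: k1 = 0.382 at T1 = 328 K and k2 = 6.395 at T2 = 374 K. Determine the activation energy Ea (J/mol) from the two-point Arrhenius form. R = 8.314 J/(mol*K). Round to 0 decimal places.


Ea = R * ln(k2/k1) / (1/T1 - 1/T2)
ln(k2/k1) = ln(6.395/0.382) = 2.8178511
1/T1 - 1/T2 = 1/328 - 1/374 = 0.000374983696
Ea = 8.314 * 2.8178511 / 0.000374983696
Ea = 62476 J/mol


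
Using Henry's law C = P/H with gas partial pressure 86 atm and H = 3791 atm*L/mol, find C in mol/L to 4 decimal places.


C = P / H
C = 86 / 3791
C = 0.0227 mol/L


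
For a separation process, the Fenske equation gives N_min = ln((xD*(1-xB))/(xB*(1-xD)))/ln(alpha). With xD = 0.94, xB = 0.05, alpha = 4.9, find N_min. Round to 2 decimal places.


N_min = ln((xD*(1-xB))/(xB*(1-xD))) / ln(alpha)
Numerator inside ln: 0.893 / 0.003 = 297.666667
ln(297.666667) = 5.695974
ln(alpha) = ln(4.9) = 1.589235
N_min = 5.695974 / 1.589235 = 3.58


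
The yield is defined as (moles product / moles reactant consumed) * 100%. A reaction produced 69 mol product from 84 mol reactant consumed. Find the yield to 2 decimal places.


Yield = (moles product / moles consumed) * 100%
Yield = (69 / 84) * 100
Yield = 0.8214 * 100
Yield = 82.14%


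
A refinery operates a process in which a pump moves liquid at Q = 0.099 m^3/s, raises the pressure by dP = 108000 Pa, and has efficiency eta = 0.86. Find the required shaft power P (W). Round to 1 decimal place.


P = Q * dP / eta
P = 0.099 * 108000 / 0.86
P = 10692.0 / 0.86
P = 12432.6 W


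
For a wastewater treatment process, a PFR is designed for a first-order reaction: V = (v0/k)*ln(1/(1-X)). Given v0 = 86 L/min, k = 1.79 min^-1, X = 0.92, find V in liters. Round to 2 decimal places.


V = (v0/k) * ln(1/(1-X))
V = (86/1.79) * ln(1/(1-0.92))
V = 48.044693 * ln(12.5)
V = 48.044693 * 2.525729
V = 121.35 L


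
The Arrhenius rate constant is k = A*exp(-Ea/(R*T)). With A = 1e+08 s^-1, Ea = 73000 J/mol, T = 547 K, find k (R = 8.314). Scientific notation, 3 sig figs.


k = A * exp(-Ea/(R*T))
k = 1e+08 * exp(-73000 / (8.314 * 547))
k = 1e+08 * exp(-16.051866)
k = 1.07e+01


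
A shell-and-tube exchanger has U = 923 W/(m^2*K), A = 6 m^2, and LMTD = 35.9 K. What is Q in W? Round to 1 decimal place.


Q = U * A * LMTD
Q = 923 * 6 * 35.9
Q = 198814.2 W


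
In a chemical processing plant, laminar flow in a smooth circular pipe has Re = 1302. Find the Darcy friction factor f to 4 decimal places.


f = 64 / Re
f = 64 / 1302
f = 0.0492


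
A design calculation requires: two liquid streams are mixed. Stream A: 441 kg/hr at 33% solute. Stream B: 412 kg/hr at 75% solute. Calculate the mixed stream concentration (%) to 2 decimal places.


Mass balance on solute: F1*x1 + F2*x2 = F3*x3
F3 = F1 + F2 = 441 + 412 = 853 kg/hr
x3 = (F1*x1 + F2*x2)/F3
x3 = (441*0.33 + 412*0.75) / 853
x3 = 53.29%


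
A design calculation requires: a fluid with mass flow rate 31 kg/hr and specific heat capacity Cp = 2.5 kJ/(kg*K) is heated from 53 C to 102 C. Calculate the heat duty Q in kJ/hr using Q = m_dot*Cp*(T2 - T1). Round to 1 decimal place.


Q = m_dot * Cp * (T2 - T1)
Q = 31 * 2.5 * (102 - 53)
Q = 31 * 2.5 * 49
Q = 3797.5 kJ/hr


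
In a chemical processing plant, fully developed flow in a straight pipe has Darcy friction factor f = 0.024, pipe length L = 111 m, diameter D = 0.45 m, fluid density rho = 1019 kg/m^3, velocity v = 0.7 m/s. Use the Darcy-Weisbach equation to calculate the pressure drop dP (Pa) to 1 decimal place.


dP = f * (L/D) * (rho*v^2/2)
dP = 0.024 * (111/0.45) * (1019*0.7^2/2)
L/D = 246.66666667
rho*v^2/2 = 1019*0.49/2 = 249.655
dP = 0.024 * 246.66666667 * 249.655
dP = 1478.0 Pa


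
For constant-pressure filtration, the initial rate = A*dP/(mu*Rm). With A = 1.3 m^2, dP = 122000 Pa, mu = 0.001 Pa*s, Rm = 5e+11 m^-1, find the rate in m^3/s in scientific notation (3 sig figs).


rate = A * dP / (mu * Rm)
rate = 1.3 * 122000 / (0.001 * 5e+11)
rate = 158600.0 / 5.000e+08
rate = 3.17e-04 m^3/s


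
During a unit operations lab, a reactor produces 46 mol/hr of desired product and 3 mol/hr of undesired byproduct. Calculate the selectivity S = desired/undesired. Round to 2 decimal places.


S = desired product rate / undesired product rate
S = 46 / 3
S = 15.33


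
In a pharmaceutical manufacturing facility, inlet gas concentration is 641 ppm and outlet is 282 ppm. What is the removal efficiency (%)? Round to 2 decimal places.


Efficiency = (G_in - G_out) / G_in * 100%
Efficiency = (641 - 282) / 641 * 100
Efficiency = 359 / 641 * 100
Efficiency = 56.01%


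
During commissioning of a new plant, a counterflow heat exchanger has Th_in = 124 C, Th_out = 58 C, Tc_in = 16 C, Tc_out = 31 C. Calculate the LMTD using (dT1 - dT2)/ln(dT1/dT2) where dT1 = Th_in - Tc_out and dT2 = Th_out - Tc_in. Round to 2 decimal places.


dT1 = Th_in - Tc_out = 124 - 31 = 93
dT2 = Th_out - Tc_in = 58 - 16 = 42
LMTD = (dT1 - dT2) / ln(dT1/dT2)
LMTD = (93 - 42) / ln(93/42)
LMTD = 64.16 K


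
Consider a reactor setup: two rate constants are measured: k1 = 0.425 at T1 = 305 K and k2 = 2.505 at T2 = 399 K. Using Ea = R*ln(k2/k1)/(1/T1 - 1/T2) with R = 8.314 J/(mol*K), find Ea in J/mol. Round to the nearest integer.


Ea = R * ln(k2/k1) / (1/T1 - 1/T2)
ln(k2/k1) = ln(2.505/0.425) = 1.7739548
1/T1 - 1/T2 = 1/305 - 1/399 = 0.00077242286
Ea = 8.314 * 1.7739548 / 0.00077242286
Ea = 19094 J/mol


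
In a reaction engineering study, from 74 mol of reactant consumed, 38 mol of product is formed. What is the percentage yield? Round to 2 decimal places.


Yield = (moles product / moles consumed) * 100%
Yield = (38 / 74) * 100
Yield = 0.5135 * 100
Yield = 51.35%


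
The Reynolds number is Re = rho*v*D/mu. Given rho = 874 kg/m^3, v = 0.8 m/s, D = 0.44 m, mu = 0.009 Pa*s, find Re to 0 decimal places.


Re = rho * v * D / mu
Re = 874 * 0.8 * 0.44 / 0.009
Re = 307.648 / 0.009
Re = 34183


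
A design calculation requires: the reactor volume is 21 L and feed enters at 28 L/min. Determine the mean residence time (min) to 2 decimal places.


tau = V / v0
tau = 21 / 28
tau = 0.75 min


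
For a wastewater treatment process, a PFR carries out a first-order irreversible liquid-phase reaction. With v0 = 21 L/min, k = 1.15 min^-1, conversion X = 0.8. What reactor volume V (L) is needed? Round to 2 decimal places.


V = (v0/k) * ln(1/(1-X))
V = (21/1.15) * ln(1/(1-0.8))
V = 18.26087 * ln(5.0)
V = 18.26087 * 1.609438
V = 29.39 L


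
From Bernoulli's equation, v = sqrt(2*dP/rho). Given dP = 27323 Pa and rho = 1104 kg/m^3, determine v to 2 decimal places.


v = sqrt(2*dP/rho)
v = sqrt(2*27323/1104)
v = sqrt(49.498188)
v = 7.04 m/s


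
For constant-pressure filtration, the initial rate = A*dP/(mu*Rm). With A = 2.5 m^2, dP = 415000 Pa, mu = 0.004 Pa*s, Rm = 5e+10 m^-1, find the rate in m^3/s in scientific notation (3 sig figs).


rate = A * dP / (mu * Rm)
rate = 2.5 * 415000 / (0.004 * 5e+10)
rate = 1037500.0 / 2.000e+08
rate = 5.19e-03 m^3/s


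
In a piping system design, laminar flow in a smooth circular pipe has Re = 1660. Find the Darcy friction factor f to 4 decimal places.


f = 64 / Re
f = 64 / 1660
f = 0.0386


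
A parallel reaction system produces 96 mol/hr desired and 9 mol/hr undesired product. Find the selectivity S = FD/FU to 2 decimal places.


S = desired product rate / undesired product rate
S = 96 / 9
S = 10.67


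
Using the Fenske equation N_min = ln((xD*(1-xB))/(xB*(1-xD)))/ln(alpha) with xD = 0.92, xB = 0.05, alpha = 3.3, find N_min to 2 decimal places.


N_min = ln((xD*(1-xB))/(xB*(1-xD))) / ln(alpha)
Numerator inside ln: 0.874 / 0.004 = 218.5
ln(218.5) = 5.386786
ln(alpha) = ln(3.3) = 1.193922
N_min = 5.386786 / 1.193922 = 4.51


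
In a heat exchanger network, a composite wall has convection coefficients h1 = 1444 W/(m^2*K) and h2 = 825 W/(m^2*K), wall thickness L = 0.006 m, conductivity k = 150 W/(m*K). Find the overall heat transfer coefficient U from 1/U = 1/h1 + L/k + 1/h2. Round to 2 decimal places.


1/U = 1/h1 + L/k + 1/h2
1/U = 1/1444 + 0.006/150 + 1/825
1/U = 0.0006925208 + 4e-05 + 0.0012121212
1/U = 0.001944642
U = 514.23 W/(m^2*K)


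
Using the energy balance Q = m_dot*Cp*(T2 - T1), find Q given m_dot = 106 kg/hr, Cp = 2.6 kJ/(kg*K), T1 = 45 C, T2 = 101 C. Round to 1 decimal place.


Q = m_dot * Cp * (T2 - T1)
Q = 106 * 2.6 * (101 - 45)
Q = 106 * 2.6 * 56
Q = 15433.6 kJ/hr


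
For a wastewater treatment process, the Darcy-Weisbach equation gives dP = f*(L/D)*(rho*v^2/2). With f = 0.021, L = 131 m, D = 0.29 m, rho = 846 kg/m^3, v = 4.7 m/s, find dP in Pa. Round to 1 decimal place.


dP = f * (L/D) * (rho*v^2/2)
dP = 0.021 * (131/0.29) * (846*4.7^2/2)
L/D = 451.72413793
rho*v^2/2 = 846*22.09/2 = 9344.07
dP = 0.021 * 451.72413793 * 9344.07
dP = 88639.8 Pa


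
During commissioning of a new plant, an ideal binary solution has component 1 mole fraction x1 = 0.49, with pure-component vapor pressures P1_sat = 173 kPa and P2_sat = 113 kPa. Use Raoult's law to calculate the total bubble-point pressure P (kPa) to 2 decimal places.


P = x1*P1_sat + x2*P2_sat
x2 = 1 - x1 = 1 - 0.49 = 0.51
P = 0.49*173 + 0.51*113
P = 84.77 + 57.63
P = 142.40 kPa


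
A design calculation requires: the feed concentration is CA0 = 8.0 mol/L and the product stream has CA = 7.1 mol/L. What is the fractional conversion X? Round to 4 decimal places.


X = (CA0 - CA) / CA0
X = (8.0 - 7.1) / 8.0
X = 0.9 / 8.0
X = 0.1125


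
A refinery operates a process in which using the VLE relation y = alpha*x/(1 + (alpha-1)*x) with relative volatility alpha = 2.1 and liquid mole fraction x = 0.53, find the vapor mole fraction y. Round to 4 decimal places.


y = alpha*x / (1 + (alpha-1)*x)
y = 2.1*0.53 / (1 + (2.1-1)*0.53)
y = 1.113 / (1 + 0.583)
y = 1.113 / 1.583
y = 0.7031


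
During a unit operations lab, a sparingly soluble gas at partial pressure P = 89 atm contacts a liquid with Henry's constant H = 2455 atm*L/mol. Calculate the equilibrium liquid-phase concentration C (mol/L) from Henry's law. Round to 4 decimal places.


C = P / H
C = 89 / 2455
C = 0.0363 mol/L


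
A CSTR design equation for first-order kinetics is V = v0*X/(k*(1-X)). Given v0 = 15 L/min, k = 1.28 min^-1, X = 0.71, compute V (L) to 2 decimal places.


V = v0 * X / (k * (1 - X))
V = 15 * 0.71 / (1.28 * (1 - 0.71))
V = 10.65 / (1.28 * 0.29)
V = 10.65 / 0.3712
V = 28.69 L


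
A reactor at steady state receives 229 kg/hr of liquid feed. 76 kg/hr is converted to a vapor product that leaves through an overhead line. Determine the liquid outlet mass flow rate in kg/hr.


Steady-state mass balance on the main outlet: F_out = F_in - F_removed
F_out = 229 - 76
F_out = 153 kg/hr


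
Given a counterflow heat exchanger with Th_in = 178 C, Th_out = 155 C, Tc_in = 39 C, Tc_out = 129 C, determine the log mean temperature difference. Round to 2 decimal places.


dT1 = Th_in - Tc_out = 178 - 129 = 49
dT2 = Th_out - Tc_in = 155 - 39 = 116
LMTD = (dT1 - dT2) / ln(dT1/dT2)
LMTD = (49 - 116) / ln(49/116)
LMTD = 77.75 K


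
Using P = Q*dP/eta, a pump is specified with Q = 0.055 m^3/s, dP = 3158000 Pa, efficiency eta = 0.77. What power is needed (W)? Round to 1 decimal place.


P = Q * dP / eta
P = 0.055 * 3158000 / 0.77
P = 173690.0 / 0.77
P = 225571.4 W


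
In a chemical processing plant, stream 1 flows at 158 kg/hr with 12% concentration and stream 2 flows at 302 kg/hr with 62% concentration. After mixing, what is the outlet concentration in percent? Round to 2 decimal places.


Mass balance on solute: F1*x1 + F2*x2 = F3*x3
F3 = F1 + F2 = 158 + 302 = 460 kg/hr
x3 = (F1*x1 + F2*x2)/F3
x3 = (158*0.12 + 302*0.62) / 460
x3 = 44.83%


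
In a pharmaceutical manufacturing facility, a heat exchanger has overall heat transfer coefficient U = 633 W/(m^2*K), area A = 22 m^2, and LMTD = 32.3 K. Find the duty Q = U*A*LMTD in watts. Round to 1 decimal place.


Q = U * A * LMTD
Q = 633 * 22 * 32.3
Q = 449809.8 W


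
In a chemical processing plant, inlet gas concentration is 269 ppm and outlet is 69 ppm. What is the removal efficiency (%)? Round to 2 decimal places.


Efficiency = (G_in - G_out) / G_in * 100%
Efficiency = (269 - 69) / 269 * 100
Efficiency = 200 / 269 * 100
Efficiency = 74.35%


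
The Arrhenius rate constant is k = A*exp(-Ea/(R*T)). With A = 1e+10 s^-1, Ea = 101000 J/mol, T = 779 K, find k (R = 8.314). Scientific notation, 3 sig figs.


k = A * exp(-Ea/(R*T))
k = 1e+10 * exp(-101000 / (8.314 * 779))
k = 1e+10 * exp(-15.594588)
k = 1.69e+03


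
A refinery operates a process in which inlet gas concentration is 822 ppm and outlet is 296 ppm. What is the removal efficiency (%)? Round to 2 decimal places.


Efficiency = (G_in - G_out) / G_in * 100%
Efficiency = (822 - 296) / 822 * 100
Efficiency = 526 / 822 * 100
Efficiency = 63.99%


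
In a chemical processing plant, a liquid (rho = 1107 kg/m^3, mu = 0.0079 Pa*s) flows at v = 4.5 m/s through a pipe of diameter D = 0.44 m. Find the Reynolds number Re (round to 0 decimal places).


Re = rho * v * D / mu
Re = 1107 * 4.5 * 0.44 / 0.0079
Re = 2191.86 / 0.0079
Re = 277451


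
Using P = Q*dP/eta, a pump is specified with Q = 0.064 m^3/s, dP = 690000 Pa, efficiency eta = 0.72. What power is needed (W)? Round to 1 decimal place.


P = Q * dP / eta
P = 0.064 * 690000 / 0.72
P = 44160.0 / 0.72
P = 61333.3 W


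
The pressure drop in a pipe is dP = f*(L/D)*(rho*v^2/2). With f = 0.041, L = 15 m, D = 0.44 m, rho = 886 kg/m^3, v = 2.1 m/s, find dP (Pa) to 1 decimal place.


dP = f * (L/D) * (rho*v^2/2)
dP = 0.041 * (15/0.44) * (886*2.1^2/2)
L/D = 34.09090909
rho*v^2/2 = 886*4.41/2 = 1953.63
dP = 0.041 * 34.09090909 * 1953.63
dP = 2730.6 Pa


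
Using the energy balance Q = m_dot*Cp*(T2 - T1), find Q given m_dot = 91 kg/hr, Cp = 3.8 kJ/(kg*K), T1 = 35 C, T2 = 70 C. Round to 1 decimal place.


Q = m_dot * Cp * (T2 - T1)
Q = 91 * 3.8 * (70 - 35)
Q = 91 * 3.8 * 35
Q = 12103.0 kJ/hr


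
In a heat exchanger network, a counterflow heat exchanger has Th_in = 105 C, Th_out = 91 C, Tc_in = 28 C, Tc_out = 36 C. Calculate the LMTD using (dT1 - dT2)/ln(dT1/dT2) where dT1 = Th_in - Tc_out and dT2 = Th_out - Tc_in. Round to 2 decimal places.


dT1 = Th_in - Tc_out = 105 - 36 = 69
dT2 = Th_out - Tc_in = 91 - 28 = 63
LMTD = (dT1 - dT2) / ln(dT1/dT2)
LMTD = (69 - 63) / ln(69/63)
LMTD = 65.95 K


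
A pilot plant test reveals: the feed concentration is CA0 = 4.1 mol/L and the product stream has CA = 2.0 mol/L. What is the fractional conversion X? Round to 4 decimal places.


X = (CA0 - CA) / CA0
X = (4.1 - 2.0) / 4.1
X = 2.1 / 4.1
X = 0.5122


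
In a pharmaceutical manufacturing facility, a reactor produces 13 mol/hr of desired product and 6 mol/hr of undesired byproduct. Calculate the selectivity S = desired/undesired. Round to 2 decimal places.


S = desired product rate / undesired product rate
S = 13 / 6
S = 2.17


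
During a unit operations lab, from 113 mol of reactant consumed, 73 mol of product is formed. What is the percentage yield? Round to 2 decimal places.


Yield = (moles product / moles consumed) * 100%
Yield = (73 / 113) * 100
Yield = 0.646 * 100
Yield = 64.60%


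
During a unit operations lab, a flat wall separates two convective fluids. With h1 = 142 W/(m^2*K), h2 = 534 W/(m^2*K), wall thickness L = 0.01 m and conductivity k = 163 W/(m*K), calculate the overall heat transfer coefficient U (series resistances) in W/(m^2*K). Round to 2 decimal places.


1/U = 1/h1 + L/k + 1/h2
1/U = 1/142 + 0.01/163 + 1/534
1/U = 0.0070422535 + 6.13497e-05 + 0.0018726592
1/U = 0.0089762624
U = 111.40 W/(m^2*K)


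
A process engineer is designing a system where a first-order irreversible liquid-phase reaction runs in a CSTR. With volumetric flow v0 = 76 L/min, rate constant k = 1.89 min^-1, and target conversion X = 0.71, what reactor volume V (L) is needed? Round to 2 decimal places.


V = v0 * X / (k * (1 - X))
V = 76 * 0.71 / (1.89 * (1 - 0.71))
V = 53.96 / (1.89 * 0.29)
V = 53.96 / 0.5481
V = 98.45 L


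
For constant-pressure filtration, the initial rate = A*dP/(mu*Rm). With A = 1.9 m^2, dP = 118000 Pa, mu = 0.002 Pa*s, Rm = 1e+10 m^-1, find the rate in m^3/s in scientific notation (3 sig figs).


rate = A * dP / (mu * Rm)
rate = 1.9 * 118000 / (0.002 * 1e+10)
rate = 224200.0 / 2.000e+07
rate = 1.12e-02 m^3/s


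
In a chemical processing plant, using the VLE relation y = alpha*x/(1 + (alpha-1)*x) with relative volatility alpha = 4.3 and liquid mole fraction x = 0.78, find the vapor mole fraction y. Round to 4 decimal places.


y = alpha*x / (1 + (alpha-1)*x)
y = 4.3*0.78 / (1 + (4.3-1)*0.78)
y = 3.354 / (1 + 2.574)
y = 3.354 / 3.574
y = 0.9384


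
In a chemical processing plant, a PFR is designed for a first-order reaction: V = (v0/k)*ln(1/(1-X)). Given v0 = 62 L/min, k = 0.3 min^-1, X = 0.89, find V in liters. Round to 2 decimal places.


V = (v0/k) * ln(1/(1-X))
V = (62/0.3) * ln(1/(1-0.89))
V = 206.666667 * ln(9.090909)
V = 206.666667 * 2.207275
V = 456.17 L


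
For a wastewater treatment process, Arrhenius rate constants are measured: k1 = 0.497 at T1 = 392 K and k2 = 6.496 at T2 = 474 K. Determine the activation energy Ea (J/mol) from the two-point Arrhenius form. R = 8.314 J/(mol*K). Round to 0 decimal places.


Ea = R * ln(k2/k1) / (1/T1 - 1/T2)
ln(k2/k1) = ln(6.496/0.497) = 2.5703519
1/T1 - 1/T2 = 1/392 - 1/474 = 0.000441315767
Ea = 8.314 * 2.5703519 / 0.000441315767
Ea = 48423 J/mol


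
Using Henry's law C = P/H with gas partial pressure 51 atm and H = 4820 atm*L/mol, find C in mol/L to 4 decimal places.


C = P / H
C = 51 / 4820
C = 0.0106 mol/L


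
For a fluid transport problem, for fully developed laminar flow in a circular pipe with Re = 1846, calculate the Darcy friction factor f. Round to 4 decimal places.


f = 64 / Re
f = 64 / 1846
f = 0.0347


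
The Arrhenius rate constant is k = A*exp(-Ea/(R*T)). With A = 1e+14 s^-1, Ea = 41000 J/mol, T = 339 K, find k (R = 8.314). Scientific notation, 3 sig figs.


k = A * exp(-Ea/(R*T))
k = 1e+14 * exp(-41000 / (8.314 * 339))
k = 1e+14 * exp(-14.547023)
k = 4.81e+07


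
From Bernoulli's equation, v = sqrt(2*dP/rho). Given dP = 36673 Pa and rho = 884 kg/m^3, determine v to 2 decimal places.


v = sqrt(2*dP/rho)
v = sqrt(2*36673/884)
v = sqrt(82.970588)
v = 9.11 m/s


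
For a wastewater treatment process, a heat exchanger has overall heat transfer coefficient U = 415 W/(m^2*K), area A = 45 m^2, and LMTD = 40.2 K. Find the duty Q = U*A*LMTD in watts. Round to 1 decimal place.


Q = U * A * LMTD
Q = 415 * 45 * 40.2
Q = 750735.0 W


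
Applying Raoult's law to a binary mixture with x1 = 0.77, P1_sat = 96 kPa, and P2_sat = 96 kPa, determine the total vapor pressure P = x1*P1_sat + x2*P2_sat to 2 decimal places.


P = x1*P1_sat + x2*P2_sat
x2 = 1 - x1 = 1 - 0.77 = 0.23
P = 0.77*96 + 0.23*96
P = 73.92 + 22.08
P = 96.00 kPa


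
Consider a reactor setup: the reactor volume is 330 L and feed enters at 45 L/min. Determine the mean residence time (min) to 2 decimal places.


tau = V / v0
tau = 330 / 45
tau = 7.33 min


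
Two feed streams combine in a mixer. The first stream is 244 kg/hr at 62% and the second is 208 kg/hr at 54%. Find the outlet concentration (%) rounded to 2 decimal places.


Mass balance on solute: F1*x1 + F2*x2 = F3*x3
F3 = F1 + F2 = 244 + 208 = 452 kg/hr
x3 = (F1*x1 + F2*x2)/F3
x3 = (244*0.62 + 208*0.54) / 452
x3 = 58.32%


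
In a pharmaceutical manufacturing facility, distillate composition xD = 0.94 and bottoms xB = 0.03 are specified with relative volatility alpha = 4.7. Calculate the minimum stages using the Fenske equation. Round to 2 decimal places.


N_min = ln((xD*(1-xB))/(xB*(1-xD))) / ln(alpha)
Numerator inside ln: 0.9118 / 0.0018 = 506.555556
ln(506.555556) = 6.227634
ln(alpha) = ln(4.7) = 1.547563
N_min = 6.227634 / 1.547563 = 4.02


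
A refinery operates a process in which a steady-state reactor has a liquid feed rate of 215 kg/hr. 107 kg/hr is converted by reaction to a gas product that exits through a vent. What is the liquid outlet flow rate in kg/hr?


Steady-state mass balance on the main outlet: F_out = F_in - F_removed
F_out = 215 - 107
F_out = 108 kg/hr


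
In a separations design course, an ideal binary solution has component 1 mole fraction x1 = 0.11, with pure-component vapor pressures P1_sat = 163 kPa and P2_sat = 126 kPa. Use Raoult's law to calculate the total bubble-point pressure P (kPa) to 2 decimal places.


P = x1*P1_sat + x2*P2_sat
x2 = 1 - x1 = 1 - 0.11 = 0.89
P = 0.11*163 + 0.89*126
P = 17.93 + 112.14
P = 130.07 kPa


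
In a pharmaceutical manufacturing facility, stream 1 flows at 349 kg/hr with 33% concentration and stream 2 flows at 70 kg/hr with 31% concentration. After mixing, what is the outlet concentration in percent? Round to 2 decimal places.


Mass balance on solute: F1*x1 + F2*x2 = F3*x3
F3 = F1 + F2 = 349 + 70 = 419 kg/hr
x3 = (F1*x1 + F2*x2)/F3
x3 = (349*0.33 + 70*0.31) / 419
x3 = 32.67%


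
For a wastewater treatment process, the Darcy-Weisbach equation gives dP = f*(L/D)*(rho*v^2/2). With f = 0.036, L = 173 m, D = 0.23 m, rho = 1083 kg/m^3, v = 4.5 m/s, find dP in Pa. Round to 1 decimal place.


dP = f * (L/D) * (rho*v^2/2)
dP = 0.036 * (173/0.23) * (1083*4.5^2/2)
L/D = 752.17391304
rho*v^2/2 = 1083*20.25/2 = 10965.375
dP = 0.036 * 752.17391304 * 10965.375
dP = 296923.3 Pa


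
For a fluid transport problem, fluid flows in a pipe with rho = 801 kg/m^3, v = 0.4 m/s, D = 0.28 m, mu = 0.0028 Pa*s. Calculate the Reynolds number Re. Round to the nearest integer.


Re = rho * v * D / mu
Re = 801 * 0.4 * 0.28 / 0.0028
Re = 89.712 / 0.0028
Re = 32040


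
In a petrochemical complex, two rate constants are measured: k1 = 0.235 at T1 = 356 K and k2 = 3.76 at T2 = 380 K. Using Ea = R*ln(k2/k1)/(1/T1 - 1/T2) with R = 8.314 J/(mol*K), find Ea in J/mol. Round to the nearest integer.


Ea = R * ln(k2/k1) / (1/T1 - 1/T2)
ln(k2/k1) = ln(3.76/0.235) = 2.7725887
1/T1 - 1/T2 = 1/356 - 1/380 = 0.000177409817
Ea = 8.314 * 2.7725887 / 0.000177409817
Ea = 129933 J/mol


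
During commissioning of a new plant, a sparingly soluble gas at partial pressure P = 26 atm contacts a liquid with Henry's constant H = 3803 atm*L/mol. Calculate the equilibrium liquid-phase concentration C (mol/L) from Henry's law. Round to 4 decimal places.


C = P / H
C = 26 / 3803
C = 0.0068 mol/L


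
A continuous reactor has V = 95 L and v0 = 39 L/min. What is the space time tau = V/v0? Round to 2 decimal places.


tau = V / v0
tau = 95 / 39
tau = 2.44 min


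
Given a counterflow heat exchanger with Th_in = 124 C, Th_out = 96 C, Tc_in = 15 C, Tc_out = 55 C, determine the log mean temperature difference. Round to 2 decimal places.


dT1 = Th_in - Tc_out = 124 - 55 = 69
dT2 = Th_out - Tc_in = 96 - 15 = 81
LMTD = (dT1 - dT2) / ln(dT1/dT2)
LMTD = (69 - 81) / ln(69/81)
LMTD = 74.84 K


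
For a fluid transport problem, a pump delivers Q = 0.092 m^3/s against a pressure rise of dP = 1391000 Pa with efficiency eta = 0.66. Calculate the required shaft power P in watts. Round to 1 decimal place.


P = Q * dP / eta
P = 0.092 * 1391000 / 0.66
P = 127972.0 / 0.66
P = 193897.0 W


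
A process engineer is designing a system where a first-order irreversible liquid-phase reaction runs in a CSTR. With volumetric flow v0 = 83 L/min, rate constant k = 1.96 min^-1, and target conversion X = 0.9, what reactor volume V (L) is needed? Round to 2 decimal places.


V = v0 * X / (k * (1 - X))
V = 83 * 0.9 / (1.96 * (1 - 0.9))
V = 74.7 / (1.96 * 0.1)
V = 74.7 / 0.196
V = 381.12 L


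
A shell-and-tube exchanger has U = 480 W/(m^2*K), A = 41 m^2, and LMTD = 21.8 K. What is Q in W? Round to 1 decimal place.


Q = U * A * LMTD
Q = 480 * 41 * 21.8
Q = 429024.0 W


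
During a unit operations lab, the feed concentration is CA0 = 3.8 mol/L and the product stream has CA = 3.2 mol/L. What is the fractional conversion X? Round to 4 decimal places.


X = (CA0 - CA) / CA0
X = (3.8 - 3.2) / 3.8
X = 0.6 / 3.8
X = 0.1579


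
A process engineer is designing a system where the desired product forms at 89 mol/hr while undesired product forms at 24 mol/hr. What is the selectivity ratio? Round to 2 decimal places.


S = desired product rate / undesired product rate
S = 89 / 24
S = 3.71


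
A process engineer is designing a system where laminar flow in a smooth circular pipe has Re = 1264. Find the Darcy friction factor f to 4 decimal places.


f = 64 / Re
f = 64 / 1264
f = 0.0506


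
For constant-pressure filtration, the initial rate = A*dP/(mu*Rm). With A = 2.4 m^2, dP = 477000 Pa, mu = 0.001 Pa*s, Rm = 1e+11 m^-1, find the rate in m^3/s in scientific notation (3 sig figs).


rate = A * dP / (mu * Rm)
rate = 2.4 * 477000 / (0.001 * 1e+11)
rate = 1144800.0 / 1.000e+08
rate = 1.14e-02 m^3/s


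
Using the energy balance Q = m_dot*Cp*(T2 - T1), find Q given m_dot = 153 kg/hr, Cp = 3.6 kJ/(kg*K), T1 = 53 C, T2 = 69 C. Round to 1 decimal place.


Q = m_dot * Cp * (T2 - T1)
Q = 153 * 3.6 * (69 - 53)
Q = 153 * 3.6 * 16
Q = 8812.8 kJ/hr


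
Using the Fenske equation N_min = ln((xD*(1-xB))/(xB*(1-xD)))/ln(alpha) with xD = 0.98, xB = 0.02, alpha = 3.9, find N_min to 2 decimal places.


N_min = ln((xD*(1-xB))/(xB*(1-xD))) / ln(alpha)
Numerator inside ln: 0.9604 / 0.0004 = 2401.0
ln(2401.0) = 7.783641
ln(alpha) = ln(3.9) = 1.360977
N_min = 7.783641 / 1.360977 = 5.72


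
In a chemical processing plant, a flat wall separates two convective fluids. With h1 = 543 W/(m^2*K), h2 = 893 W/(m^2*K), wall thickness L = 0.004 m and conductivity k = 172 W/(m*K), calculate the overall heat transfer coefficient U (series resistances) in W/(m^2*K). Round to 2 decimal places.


1/U = 1/h1 + L/k + 1/h2
1/U = 1/543 + 0.004/172 + 1/893
1/U = 0.0018416206 + 2.32558e-05 + 0.0011198208
1/U = 0.0029846972
U = 335.04 W/(m^2*K)


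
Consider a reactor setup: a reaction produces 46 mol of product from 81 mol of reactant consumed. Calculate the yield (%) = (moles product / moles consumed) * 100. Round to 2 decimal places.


Yield = (moles product / moles consumed) * 100%
Yield = (46 / 81) * 100
Yield = 0.5679 * 100
Yield = 56.79%


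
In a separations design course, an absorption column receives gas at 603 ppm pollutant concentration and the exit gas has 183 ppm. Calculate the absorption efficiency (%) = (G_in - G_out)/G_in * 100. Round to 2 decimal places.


Efficiency = (G_in - G_out) / G_in * 100%
Efficiency = (603 - 183) / 603 * 100
Efficiency = 420 / 603 * 100
Efficiency = 69.65%


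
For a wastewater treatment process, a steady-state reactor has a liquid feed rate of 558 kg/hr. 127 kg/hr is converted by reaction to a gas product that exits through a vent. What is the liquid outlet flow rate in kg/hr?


Steady-state mass balance on the main outlet: F_out = F_in - F_removed
F_out = 558 - 127
F_out = 431 kg/hr


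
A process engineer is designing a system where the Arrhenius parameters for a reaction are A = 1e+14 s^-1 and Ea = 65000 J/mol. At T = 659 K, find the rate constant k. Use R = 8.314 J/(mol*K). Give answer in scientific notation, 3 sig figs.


k = A * exp(-Ea/(R*T))
k = 1e+14 * exp(-65000 / (8.314 * 659))
k = 1e+14 * exp(-11.863639)
k = 7.04e+08


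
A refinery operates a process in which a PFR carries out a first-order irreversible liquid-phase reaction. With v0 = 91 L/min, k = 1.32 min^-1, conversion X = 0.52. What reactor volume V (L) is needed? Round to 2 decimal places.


V = (v0/k) * ln(1/(1-X))
V = (91/1.32) * ln(1/(1-0.52))
V = 68.939394 * ln(2.083333)
V = 68.939394 * 0.733969
V = 50.60 L


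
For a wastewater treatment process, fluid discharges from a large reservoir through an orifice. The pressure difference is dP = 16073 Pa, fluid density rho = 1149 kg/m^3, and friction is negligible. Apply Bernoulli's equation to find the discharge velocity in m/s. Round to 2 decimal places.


v = sqrt(2*dP/rho)
v = sqrt(2*16073/1149)
v = sqrt(27.977372)
v = 5.29 m/s


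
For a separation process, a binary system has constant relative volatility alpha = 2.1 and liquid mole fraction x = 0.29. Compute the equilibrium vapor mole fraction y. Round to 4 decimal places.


y = alpha*x / (1 + (alpha-1)*x)
y = 2.1*0.29 / (1 + (2.1-1)*0.29)
y = 0.609 / (1 + 0.319)
y = 0.609 / 1.319
y = 0.4617


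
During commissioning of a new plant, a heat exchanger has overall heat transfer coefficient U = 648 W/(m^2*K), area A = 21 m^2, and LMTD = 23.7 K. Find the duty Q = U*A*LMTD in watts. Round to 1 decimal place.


Q = U * A * LMTD
Q = 648 * 21 * 23.7
Q = 322509.6 W


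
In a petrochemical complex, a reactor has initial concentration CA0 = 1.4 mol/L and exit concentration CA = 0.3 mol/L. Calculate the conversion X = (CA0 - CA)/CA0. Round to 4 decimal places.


X = (CA0 - CA) / CA0
X = (1.4 - 0.3) / 1.4
X = 1.1 / 1.4
X = 0.7857


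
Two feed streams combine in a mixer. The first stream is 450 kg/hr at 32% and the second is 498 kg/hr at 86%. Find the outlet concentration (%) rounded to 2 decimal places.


Mass balance on solute: F1*x1 + F2*x2 = F3*x3
F3 = F1 + F2 = 450 + 498 = 948 kg/hr
x3 = (F1*x1 + F2*x2)/F3
x3 = (450*0.32 + 498*0.86) / 948
x3 = 60.37%


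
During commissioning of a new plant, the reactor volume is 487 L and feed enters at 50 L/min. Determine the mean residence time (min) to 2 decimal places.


tau = V / v0
tau = 487 / 50
tau = 9.74 min


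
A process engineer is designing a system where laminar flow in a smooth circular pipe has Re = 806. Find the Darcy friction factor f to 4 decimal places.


f = 64 / Re
f = 64 / 806
f = 0.0794


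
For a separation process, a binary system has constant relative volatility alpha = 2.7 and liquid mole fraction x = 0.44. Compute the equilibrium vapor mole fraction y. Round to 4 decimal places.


y = alpha*x / (1 + (alpha-1)*x)
y = 2.7*0.44 / (1 + (2.7-1)*0.44)
y = 1.188 / (1 + 0.748)
y = 1.188 / 1.748
y = 0.6796


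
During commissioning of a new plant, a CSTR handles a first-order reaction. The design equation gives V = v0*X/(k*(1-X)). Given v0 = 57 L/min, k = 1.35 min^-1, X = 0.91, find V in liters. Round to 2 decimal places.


V = v0 * X / (k * (1 - X))
V = 57 * 0.91 / (1.35 * (1 - 0.91))
V = 51.87 / (1.35 * 0.09)
V = 51.87 / 0.1215
V = 426.91 L


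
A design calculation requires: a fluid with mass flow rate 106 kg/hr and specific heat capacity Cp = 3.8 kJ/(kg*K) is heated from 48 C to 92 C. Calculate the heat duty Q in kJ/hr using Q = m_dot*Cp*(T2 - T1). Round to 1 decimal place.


Q = m_dot * Cp * (T2 - T1)
Q = 106 * 3.8 * (92 - 48)
Q = 106 * 3.8 * 44
Q = 17723.2 kJ/hr


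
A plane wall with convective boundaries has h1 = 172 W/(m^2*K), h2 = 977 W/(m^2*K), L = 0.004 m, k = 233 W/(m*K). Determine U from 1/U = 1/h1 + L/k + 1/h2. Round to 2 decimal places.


1/U = 1/h1 + L/k + 1/h2
1/U = 1/172 + 0.004/233 + 1/977
1/U = 0.0058139535 + 1.71674e-05 + 0.0010235415
1/U = 0.0068546624
U = 145.89 W/(m^2*K)


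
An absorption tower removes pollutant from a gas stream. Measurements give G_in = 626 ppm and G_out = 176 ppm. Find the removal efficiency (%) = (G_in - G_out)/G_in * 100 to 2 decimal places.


Efficiency = (G_in - G_out) / G_in * 100%
Efficiency = (626 - 176) / 626 * 100
Efficiency = 450 / 626 * 100
Efficiency = 71.88%


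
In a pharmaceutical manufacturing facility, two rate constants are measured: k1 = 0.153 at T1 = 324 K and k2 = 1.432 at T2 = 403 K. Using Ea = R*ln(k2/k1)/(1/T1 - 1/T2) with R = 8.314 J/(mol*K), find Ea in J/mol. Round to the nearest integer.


Ea = R * ln(k2/k1) / (1/T1 - 1/T2)
ln(k2/k1) = ln(1.432/0.153) = 2.2363894
1/T1 - 1/T2 = 1/324 - 1/403 = 0.000605030175
Ea = 8.314 * 2.2363894 / 0.000605030175
Ea = 30731 J/mol
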